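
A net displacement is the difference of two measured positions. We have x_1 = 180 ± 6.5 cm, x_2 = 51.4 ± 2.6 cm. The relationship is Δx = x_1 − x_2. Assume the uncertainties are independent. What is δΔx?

Absolute uncertainties add in quadrature for a linear combination:
  (δx_1)² = 42.2;  (δx_2)² = 6.76
δΔx = √(49.0) = 7.00 cm

7.00 cm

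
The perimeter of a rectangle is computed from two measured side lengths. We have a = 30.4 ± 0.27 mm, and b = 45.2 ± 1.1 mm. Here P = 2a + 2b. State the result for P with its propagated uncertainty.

Sums and differences: (δP)² = Σ (cᵢ δxᵢ)².
  (2·δa)² = 0.292;  (2·δb)² = 4.84
δP = √(5.13) = 2.27 mm
P = 151 mm.

151 ± 2.27 mm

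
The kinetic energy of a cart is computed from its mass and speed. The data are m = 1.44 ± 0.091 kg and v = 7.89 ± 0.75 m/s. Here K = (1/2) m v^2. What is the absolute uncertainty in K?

8.98 J

Since K is a product/quotient, work with relative uncertainties:
  (1·δm/m)² = (1×0.0632)² = 0.00399;  (2·δv/v)² = (2×0.0951)² = 0.0361
δK/K = √(0.0401) = 0.200
K = 44.8 J, so δK = 0.200 × 44.8 = 8.98 J.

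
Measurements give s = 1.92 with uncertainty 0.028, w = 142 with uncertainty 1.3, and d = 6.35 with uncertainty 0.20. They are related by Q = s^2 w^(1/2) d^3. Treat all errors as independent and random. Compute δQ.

Each factor contributes (exponent × relative error)² to (δQ/Q)²:
  (2·δs/s)² = (2×0.0146)² = 0.000851;  (½·δw/w)² = (0.5×0.00915)² = 2.1e-05;  (3·δd/d)² = (3×0.0315)² = 0.00893
δQ/Q = √(0.00980) = 0.0990
Q = 11200, so δQ = 0.0990 × 11200 = 1110.

1110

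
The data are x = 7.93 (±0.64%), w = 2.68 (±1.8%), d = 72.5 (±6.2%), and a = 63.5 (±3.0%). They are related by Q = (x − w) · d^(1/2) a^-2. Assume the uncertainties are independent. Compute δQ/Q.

0.0688

Let u = x − w = 5.25. δu = √(δx² + δw²) = √(0.00258 + 0.00233) = 0.0700, so δu/u = 0.0133.
Q is then a monomial in u, d, a:
δQ/Q = √((δu/u)² + (½·δd/d)² + (-2·δa/a)²) = √(0.000178 + 0.000961 + 0.00360) = 0.0688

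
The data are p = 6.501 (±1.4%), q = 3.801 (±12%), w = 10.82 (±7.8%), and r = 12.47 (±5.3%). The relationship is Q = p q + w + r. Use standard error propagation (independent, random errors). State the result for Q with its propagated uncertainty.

Let h = p·q = 24.71. δh/h = √((1·δp/p)² + (1·δq/q)²) = √(0.000196 + 0.0144) = 0.121, so δh = 2.99.
Q = h + w + r: δQ = √(δh² + δw² + δr²) = √(8.91 + 0.712 + 0.437) = 3.17
Q = 48.00.

48.00 ± 3.17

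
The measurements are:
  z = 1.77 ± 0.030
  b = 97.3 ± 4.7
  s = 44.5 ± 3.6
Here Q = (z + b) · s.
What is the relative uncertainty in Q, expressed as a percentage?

Let u = z + b = 99.1. δu = √(δz² + δb²) = √(0.000900 + 22.1) = 4.70, so δu/u = 0.0474.
Q is then a monomial in u, s:
δQ/Q = √((δu/u)² + (1·δs/s)²) = √(0.00225 + 0.00654) = 0.0938

9.38%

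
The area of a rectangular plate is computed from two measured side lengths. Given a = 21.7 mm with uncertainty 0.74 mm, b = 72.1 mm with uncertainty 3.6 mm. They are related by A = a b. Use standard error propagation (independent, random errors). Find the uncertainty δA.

A is a product of powers, so relative uncertainties combine in quadrature:
  (1·δa/a)² = (1×0.0341)² = 0.00116;  (1·δb/b)² = (1×0.0499)² = 0.00249
δA/A = √(0.00366) = 0.0605
A = 1560 mm^2, so δA = 0.0605 × 1560 = 94.6 mm^2.

94.6 mm^2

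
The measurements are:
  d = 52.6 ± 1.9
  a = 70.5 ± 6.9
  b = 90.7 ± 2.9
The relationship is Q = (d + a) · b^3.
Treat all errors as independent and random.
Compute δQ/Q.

Let u = d + a = 123. δu = √(δd² + δa²) = √(3.61 + 47.6) = 7.16, so δu/u = 0.0581.
Q is then a monomial in u, b:
δQ/Q = √((δu/u)² + (3·δb/b)²) = √(0.00338 + 0.00920) = 0.112

0.112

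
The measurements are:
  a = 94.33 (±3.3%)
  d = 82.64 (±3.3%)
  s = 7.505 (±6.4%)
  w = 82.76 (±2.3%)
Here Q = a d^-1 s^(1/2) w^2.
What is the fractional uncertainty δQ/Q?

0.0729

Products/powers → add relative errors in quadrature, weighted by exponent:
  (1·δa/a)² = (1×0.0330)² = 0.00109;  (-1·δd/d)² = (-1×0.0330)² = 0.00109;  (½·δs/s)² = (0.5×0.0640)² = 0.00102;  (2·δw/w)² = (2×0.0230)² = 0.00212
δQ/Q = √(0.00532) = 0.0729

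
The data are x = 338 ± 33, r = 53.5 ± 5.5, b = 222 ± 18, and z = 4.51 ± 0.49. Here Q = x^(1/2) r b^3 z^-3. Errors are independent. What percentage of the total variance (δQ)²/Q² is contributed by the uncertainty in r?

5.93%

(δQ/Q)² = (½·δx/x)² + (1·δr/r)² + (3·δb/b)² + (-3·δz/z)²
  x term: (0.5×0.0976)² = 0.00238
  r term: (1×0.103)² = 0.0106
  b term: (3×0.0811)² = 0.0592
  z term: (-3×0.109)² = 0.106
Total = 0.178. Share from r = 0.0106/0.178 = 0.0593.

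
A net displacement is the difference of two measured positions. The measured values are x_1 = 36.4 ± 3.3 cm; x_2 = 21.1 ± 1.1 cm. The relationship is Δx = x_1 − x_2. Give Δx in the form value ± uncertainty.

Sums and differences: (δΔx)² = Σ (cᵢ δxᵢ)².
  (δx_1)² = 10.9;  (δx_2)² = 1.21
δΔx = √(12.1) = 3.48 cm
Δx = 15.3 cm.

15.3 ± 3.48 cm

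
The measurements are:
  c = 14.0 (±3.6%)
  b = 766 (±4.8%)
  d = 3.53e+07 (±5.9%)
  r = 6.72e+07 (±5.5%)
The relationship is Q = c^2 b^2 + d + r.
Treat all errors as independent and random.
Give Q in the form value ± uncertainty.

(2.18 ± 0.144) × 10^8

Let p = c^2·b^2 = 1.15e+08. δp/p = √((2·δc/c)² + (2·δb/b)²) = √(0.00518 + 0.00922) = 0.120, so δp = 1.38e+07.
Q = p + d + r: δQ = √(δp² + δd² + δr²) = √(1.9e+14 + 4.34e+12 + 1.37e+13) = 1.44e+07
Q = 2.18e+08.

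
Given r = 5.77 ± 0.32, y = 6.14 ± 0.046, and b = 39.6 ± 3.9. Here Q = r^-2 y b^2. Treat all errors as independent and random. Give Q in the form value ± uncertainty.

Relative error in a monomial: (δQ/Q)² = Σ (nᵢ · δxᵢ/xᵢ)².
  (-2·δr/r)² = (-2×0.0555)² = 0.0123;  (1·δy/y)² = (1×0.00749)² = 5.61e-05;  (2·δb/b)² = (2×0.0985)² = 0.0388
δQ/Q = √(0.0512) = 0.226
Q = 289, so δQ = 0.226 × 289 = 65.4.

289 ± 65.4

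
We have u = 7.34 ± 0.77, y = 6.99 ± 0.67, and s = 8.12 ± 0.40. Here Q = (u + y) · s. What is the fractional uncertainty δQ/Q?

0.0866

Let w = u + y = 14.3. δw = √(δu² + δy²) = √(0.593 + 0.449) = 1.02, so δw/w = 0.0712.
Q is then a monomial in w, s:
δQ/Q = √((δw/w)² + (1·δs/s)²) = √(0.00507 + 0.00243) = 0.0866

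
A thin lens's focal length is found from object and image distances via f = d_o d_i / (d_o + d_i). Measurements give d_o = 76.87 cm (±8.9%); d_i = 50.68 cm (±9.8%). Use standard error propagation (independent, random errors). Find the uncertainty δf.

2.10 cm

∂f/∂d_o = (d_i/(d_o+d_i))² = 0.158;  ∂f/∂d_i = (d_o/(d_o+d_i))² = 0.363
δf = √((∂f/∂d_o · δd_o)² + (∂f/∂d_i · δd_i)²) = √(1.17 + 3.25) = 2.10 cm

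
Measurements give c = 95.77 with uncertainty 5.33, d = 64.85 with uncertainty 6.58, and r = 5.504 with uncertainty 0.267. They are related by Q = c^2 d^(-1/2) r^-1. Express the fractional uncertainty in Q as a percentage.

13.2%

Products/powers → add relative errors in quadrature, weighted by exponent:
  (2·δc/c)² = (2×0.0557)² = 0.0124;  (−½·δd/d)² = (-0.5×0.101)² = 0.00257;  (-1·δr/r)² = (-1×0.0485)² = 0.00235
δQ/Q = √(0.0173) = 0.132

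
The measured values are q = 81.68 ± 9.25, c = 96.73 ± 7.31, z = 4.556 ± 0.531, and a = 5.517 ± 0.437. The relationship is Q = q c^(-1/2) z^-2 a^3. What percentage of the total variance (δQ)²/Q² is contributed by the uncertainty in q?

(δQ/Q)² = (1·δq/q)² + (−½·δc/c)² + (-2·δz/z)² + (3·δa/a)²
  q term: (1×0.113)² = 0.0128
  c term: (-0.5×0.0756)² = 0.00143
  z term: (-2×0.117)² = 0.0543
  a term: (3×0.0792)² = 0.0565
Total = 0.125. Share from q = 0.0128/0.125 = 0.103.

10.3%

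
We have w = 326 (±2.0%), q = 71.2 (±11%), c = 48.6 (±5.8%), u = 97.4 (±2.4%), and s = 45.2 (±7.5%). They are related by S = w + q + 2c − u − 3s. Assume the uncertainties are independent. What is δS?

15.6

S is a linear combination, so absolute uncertainties add in quadrature:
  (δw)² = 42.5;  (δq)² = 61.3;  (2·δc)² = 31.8;  (δu)² = 5.46;  (3·δs)² = 103
δS = √(245) = 15.6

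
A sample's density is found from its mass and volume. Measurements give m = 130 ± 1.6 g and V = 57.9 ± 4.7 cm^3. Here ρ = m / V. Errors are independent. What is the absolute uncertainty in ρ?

ρ is a product of powers, so relative uncertainties combine in quadrature:
  (1·δm/m)² = (1×0.0123)² = 0.000151;  (-1·δV/V)² = (-1×0.0812)² = 0.00659
δρ/ρ = √(0.00674) = 0.0821
ρ = 2.25 g/cm^3, so δρ = 0.0821 × 2.25 = 0.184 g/cm^3.

0.184 g/cm^3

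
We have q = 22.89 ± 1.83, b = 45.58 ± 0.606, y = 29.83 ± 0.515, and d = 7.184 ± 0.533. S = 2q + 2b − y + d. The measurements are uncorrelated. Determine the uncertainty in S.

Sums and differences: (δS)² = Σ (cᵢ δxᵢ)².
  (2·δq)² = 13.4;  (2·δb)² = 1.47;  (δy)² = 0.265;  (δd)² = 0.284
δS = √(15.4) = 3.93

3.93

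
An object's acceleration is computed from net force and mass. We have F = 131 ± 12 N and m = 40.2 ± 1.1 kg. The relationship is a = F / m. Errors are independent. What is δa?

For a monomial a ∝ F, m^-1, fractional errors add in quadrature:
  (1·δF/F)² = (1×0.0916)² = 0.00839;  (-1·δm/m)² = (-1×0.0274)² = 0.000749
δa/a = √(0.00914) = 0.0956
a = 3.26 m/s^2, so δa = 0.0956 × 3.26 = 0.312 m/s^2.

0.312 m/s^2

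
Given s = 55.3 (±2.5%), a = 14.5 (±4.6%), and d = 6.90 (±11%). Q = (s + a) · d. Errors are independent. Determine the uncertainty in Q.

54.0

Let u = s + a = 69.8. δu = √(δs² + δa²) = √(1.91 + 0.445) = 1.53, so δu/u = 0.0220.
Q is then a monomial in u, d:
δQ/Q = √((δu/u)² + (1·δd/d)²) = √(0.000484 + 0.0121) = 0.112
Q = 482, so δQ = 0.112 × 482 = 54.0.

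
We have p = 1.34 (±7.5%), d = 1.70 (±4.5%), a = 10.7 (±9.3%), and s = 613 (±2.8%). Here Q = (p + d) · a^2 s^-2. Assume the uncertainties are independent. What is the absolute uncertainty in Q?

0.000184

Let u = p + d = 3.04. δu = √(δp² + δd²) = √(0.0101 + 0.00585) = 0.126, so δu/u = 0.0415.
Q is then a monomial in u, a, s:
δQ/Q = √((δu/u)² + (2·δa/a)² + (-2·δs/s)²) = √(0.00173 + 0.0346 + 0.00314) = 0.199
Q = 0.000926, so δQ = 0.199 × 0.000926 = 0.000184.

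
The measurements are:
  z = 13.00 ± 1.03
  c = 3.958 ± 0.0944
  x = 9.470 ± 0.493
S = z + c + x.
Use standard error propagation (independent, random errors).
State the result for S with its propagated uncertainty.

26.43 ± 1.15

Sums and differences: (δS)² = Σ (cᵢ δxᵢ)².
  (δz)² = 1.06;  (δc)² = 0.00891;  (δx)² = 0.243
δS = √(1.31) = 1.15
S = 26.43.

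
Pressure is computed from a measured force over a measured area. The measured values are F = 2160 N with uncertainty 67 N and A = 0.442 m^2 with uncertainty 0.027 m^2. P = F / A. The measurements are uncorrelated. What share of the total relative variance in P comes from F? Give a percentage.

(δP/P)² = (1·δF/F)² + (-1·δA/A)²
  F term: (1×0.0310)² = 0.000962
  A term: (-1×0.0611)² = 0.00373
Total = 0.00469. Share from F = 0.000962/0.00469 = 0.205.

20.5%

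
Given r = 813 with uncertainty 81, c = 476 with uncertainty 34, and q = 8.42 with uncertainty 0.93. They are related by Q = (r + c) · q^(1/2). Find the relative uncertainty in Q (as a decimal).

Let u = r + c = 1290. δu = √(δr² + δc²) = √(6560 + 1160) = 87.8, so δu/u = 0.0682.
Q is then a monomial in u, q:
δQ/Q = √((δu/u)² + (½·δq/q)²) = √(0.00464 + 0.00305) = 0.0877

0.0877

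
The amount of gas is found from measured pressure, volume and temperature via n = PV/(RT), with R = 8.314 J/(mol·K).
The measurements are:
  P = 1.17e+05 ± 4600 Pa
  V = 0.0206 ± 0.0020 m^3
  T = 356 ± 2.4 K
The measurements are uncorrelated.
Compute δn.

Products/powers → add relative errors in quadrature, weighted by exponent:
  (1·δP/P)² = (1×0.0393)² = 0.00155;  (1·δV/V)² = (1×0.0971)² = 0.00943;  (-1·δT/T)² = (-1×0.00674)² = 4.54e-05
δn/n = √(0.0110) = 0.105
n = 0.814 mol, so δn = 0.105 × 0.814 = 0.0855 mol.

0.0855 mol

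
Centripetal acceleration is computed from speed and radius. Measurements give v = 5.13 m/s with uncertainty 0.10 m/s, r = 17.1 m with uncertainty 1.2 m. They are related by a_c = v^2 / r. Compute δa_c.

0.124 m/s^2

Products/powers → add relative errors in quadrature, weighted by exponent:
  (2·δv/v)² = (2×0.0195)² = 0.00152;  (-1·δr/r)² = (-1×0.0702)² = 0.00492
δa_c/a_c = √(0.00644) = 0.0803
a_c = 1.54 m/s^2, so δa_c = 0.0803 × 1.54 = 0.124 m/s^2.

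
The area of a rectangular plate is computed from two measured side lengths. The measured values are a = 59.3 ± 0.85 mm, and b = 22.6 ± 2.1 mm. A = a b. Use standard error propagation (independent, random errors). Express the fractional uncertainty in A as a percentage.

9.40%

Since A is a product/quotient, work with relative uncertainties:
  (1·δa/a)² = (1×0.0143)² = 0.000205;  (1·δb/b)² = (1×0.0929)² = 0.00863
δA/A = √(0.00884) = 0.0940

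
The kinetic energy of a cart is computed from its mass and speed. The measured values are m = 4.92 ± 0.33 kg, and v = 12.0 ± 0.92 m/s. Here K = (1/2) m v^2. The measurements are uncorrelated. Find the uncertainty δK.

Products/powers → add relative errors in quadrature, weighted by exponent:
  (1·δm/m)² = (1×0.0671)² = 0.00450;  (2·δv/v)² = (2×0.0767)² = 0.0235
δK/K = √(0.0280) = 0.167
K = 354 J, so δK = 0.167 × 354 = 59.3 J.

59.3 J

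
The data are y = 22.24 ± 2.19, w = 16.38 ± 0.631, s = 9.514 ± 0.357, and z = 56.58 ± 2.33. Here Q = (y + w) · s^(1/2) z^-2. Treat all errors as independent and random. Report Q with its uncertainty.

0.03721 ± 0.00383

Let u = y + w = 38.62. δu = √(δy² + δw²) = √(4.80 + 0.398) = 2.28, so δu/u = 0.0590.
Q is then a monomial in u, s, z:
δQ/Q = √((δu/u)² + (½·δs/s)² + (-2·δz/z)²) = √(0.00348 + 0.000352 + 0.00678) = 0.103
Q = 0.03721, so δQ = 0.103 × 0.03721 = 0.00383.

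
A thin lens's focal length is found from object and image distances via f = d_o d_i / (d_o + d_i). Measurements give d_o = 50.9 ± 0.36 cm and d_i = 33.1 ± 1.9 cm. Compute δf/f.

∂f/∂d_o = (d_i/(d_o+d_i))² = 0.155;  ∂f/∂d_i = (d_o/(d_o+d_i))² = 0.367
δf = √((∂f/∂d_o · δd_o)² + (∂f/∂d_i · δd_i)²) = √(0.00312 + 0.487) = 0.700 cm
f = 20.1 cm, so δf/f = 0.700/20.1 = 0.0349.

0.0349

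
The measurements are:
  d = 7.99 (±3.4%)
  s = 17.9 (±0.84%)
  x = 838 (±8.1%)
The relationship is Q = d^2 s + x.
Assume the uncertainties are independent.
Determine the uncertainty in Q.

Let p = d^2·s = 1140. δp/p = √((2·δd/d)² + (1·δs/s)²) = √(0.00462 + 7.06e-05) = 0.0685, so δp = 78.3.
Q = p + x: δQ = √(δp² + δx²) = √(6130 + 4610) = 104

104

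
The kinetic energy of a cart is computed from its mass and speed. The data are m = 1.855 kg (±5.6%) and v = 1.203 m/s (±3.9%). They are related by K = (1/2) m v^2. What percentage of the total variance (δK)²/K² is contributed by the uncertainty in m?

(δK/K)² = (1·δm/m)² + (2·δv/v)²
  m term: (1×0.0560)² = 0.00314
  v term: (2×0.0390)² = 0.00608
Total = 0.00922. Share from m = 0.00314/0.00922 = 0.340.

34.0%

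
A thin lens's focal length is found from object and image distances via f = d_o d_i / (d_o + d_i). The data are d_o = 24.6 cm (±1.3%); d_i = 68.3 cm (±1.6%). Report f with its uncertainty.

18.1 ± 0.189 cm

∂f/∂d_o = (d_i/(d_o+d_i))² = 0.541;  ∂f/∂d_i = (d_o/(d_o+d_i))² = 0.0701
δf = √((∂f/∂d_o · δd_o)² + (∂f/∂d_i · δd_i)²) = √(0.0299 + 0.00587) = 0.189 cm
f = 18.1 cm.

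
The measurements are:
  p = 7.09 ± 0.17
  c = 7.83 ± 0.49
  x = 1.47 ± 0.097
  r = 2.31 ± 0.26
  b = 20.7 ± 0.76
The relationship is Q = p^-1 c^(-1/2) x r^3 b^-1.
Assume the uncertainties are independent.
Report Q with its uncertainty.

Q is a product of powers, so relative uncertainties combine in quadrature:
  (-1·δp/p)² = (-1×0.0240)² = 0.000575;  (−½·δc/c)² = (-0.5×0.0626)² = 0.000979;  (1·δx/x)² = (1×0.0660)² = 0.00435;  (3·δr/r)² = (3×0.113)² = 0.114;  (-1·δb/b)² = (-1×0.0367)² = 0.00135
δQ/Q = √(0.121) = 0.348
Q = 0.0441, so δQ = 0.348 × 0.0441 = 0.0154.

0.0441 ± 0.0154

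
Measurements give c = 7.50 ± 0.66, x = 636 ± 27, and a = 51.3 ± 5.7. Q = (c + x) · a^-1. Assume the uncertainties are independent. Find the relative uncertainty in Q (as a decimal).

Let u = c + x = 644. δu = √(δc² + δx²) = √(0.436 + 729) = 27.0, so δu/u = 0.0420.
Q is then a monomial in u, a:
δQ/Q = √((δu/u)² + (-1·δa/a)²) = √(0.00176 + 0.0123) = 0.119

0.119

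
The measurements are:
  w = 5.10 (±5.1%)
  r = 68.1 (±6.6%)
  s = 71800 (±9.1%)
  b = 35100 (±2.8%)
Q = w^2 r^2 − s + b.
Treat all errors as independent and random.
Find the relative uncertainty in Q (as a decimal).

0.252

Let p = w^2·r^2 = 1.21e+05. δp/p = √((2·δw/w)² + (2·δr/r)²) = √(0.0104 + 0.0174) = 0.167, so δp = 20100.
Q = p − s + b: δQ = √(δp² + δs² + δb²) = √(4.05e+08 + 4.27e+07 + 9.66e+05) = 21200
Q = 83900, so δQ/Q = 21200/83900 = 0.252.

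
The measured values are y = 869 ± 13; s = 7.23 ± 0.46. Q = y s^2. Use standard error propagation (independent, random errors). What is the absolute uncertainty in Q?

For a monomial Q ∝ y, s^2, fractional errors add in quadrature:
  (1·δy/y)² = (1×0.0150)² = 0.000224;  (2·δs/s)² = (2×0.0636)² = 0.0162
δQ/Q = √(0.0164) = 0.128
Q = 45400, so δQ = 0.128 × 45400 = 5820.

5820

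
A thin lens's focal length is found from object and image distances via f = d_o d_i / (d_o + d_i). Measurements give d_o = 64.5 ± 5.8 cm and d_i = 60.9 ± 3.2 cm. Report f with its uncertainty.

∂f/∂d_o = (d_i/(d_o+d_i))² = 0.236;  ∂f/∂d_i = (d_o/(d_o+d_i))² = 0.265
δf = √((∂f/∂d_o · δd_o)² + (∂f/∂d_i · δd_i)²) = √(1.87 + 0.717) = 1.61 cm
f = 31.3 cm.

31.3 ± 1.61 cm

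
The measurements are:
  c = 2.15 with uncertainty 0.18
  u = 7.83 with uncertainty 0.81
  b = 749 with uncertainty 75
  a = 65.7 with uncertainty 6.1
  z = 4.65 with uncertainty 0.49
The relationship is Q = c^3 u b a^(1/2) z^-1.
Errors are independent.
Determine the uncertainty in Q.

Q is a product of powers, so relative uncertainties combine in quadrature:
  (3·δc/c)² = (3×0.0837)² = 0.0631;  (1·δu/u)² = (1×0.103)² = 0.0107;  (1·δb/b)² = (1×0.100)² = 0.0100;  (½·δa/a)² = (0.5×0.0928)² = 0.00216;  (-1·δz/z)² = (-1×0.105)² = 0.0111
δQ/Q = √(0.0971) = 0.312
Q = 1.02e+05, so δQ = 0.312 × 1.02e+05 = 31700.

31700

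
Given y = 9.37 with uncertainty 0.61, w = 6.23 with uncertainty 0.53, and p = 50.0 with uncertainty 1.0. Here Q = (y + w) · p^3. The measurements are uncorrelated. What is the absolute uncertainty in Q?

1.55e+05

Let u = y + w = 15.6. δu = √(δy² + δw²) = √(0.372 + 0.281) = 0.808, so δu/u = 0.0518.
Q is then a monomial in u, p:
δQ/Q = √((δu/u)² + (3·δp/p)²) = √(0.00268 + 0.00360) = 0.0793
Q = 1.95e+06, so δQ = 0.0793 × 1.95e+06 = 1.55e+05.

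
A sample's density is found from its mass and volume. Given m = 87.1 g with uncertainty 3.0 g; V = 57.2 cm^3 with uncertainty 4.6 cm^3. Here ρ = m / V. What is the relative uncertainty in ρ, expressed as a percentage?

Products/powers → add relative errors in quadrature, weighted by exponent:
  (1·δm/m)² = (1×0.0344)² = 0.00119;  (-1·δV/V)² = (-1×0.0804)² = 0.00647
δρ/ρ = √(0.00765) = 0.0875

8.75%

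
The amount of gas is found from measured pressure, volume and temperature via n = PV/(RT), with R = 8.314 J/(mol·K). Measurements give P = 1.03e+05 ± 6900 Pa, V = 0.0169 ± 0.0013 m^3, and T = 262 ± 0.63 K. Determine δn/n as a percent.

Relative error in a monomial: (δn/n)² = Σ (nᵢ · δxᵢ/xᵢ)².
  (1·δP/P)² = (1×0.0670)² = 0.00449;  (1·δV/V)² = (1×0.0769)² = 0.00592;  (-1·δT/T)² = (-1×0.00240)² = 5.78e-06
δn/n = √(0.0104) = 0.102

10.2%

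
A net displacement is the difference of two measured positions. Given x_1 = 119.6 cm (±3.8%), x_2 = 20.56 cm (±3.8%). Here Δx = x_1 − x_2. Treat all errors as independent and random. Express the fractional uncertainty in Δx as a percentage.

4.66%

Sums and differences: (δΔx)² = Σ (cᵢ δxᵢ)².
  (δx_1)² = 20.7;  (δx_2)² = 0.610
δΔx = √(21.3) = 4.61 cm
Δx = 99.04 cm, so δΔx/Δx = 4.61/99.04 = 0.0466.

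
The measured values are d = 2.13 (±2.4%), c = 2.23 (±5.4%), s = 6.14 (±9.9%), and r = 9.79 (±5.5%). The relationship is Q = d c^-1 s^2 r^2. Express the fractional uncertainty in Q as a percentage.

23.4%

Each factor contributes (exponent × relative error)² to (δQ/Q)²:
  (1·δd/d)² = (1×0.0240)² = 0.000576;  (-1·δc/c)² = (-1×0.0540)² = 0.00292;  (2·δs/s)² = (2×0.0990)² = 0.0392;  (2·δr/r)² = (2×0.0550)² = 0.0121
δQ/Q = √(0.0548) = 0.234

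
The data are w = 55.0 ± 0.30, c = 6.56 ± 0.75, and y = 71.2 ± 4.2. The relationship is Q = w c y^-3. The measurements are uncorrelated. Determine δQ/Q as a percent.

21.1%

Since Q is a product/quotient, work with relative uncertainties:
  (1·δw/w)² = (1×0.00545)² = 2.98e-05;  (1·δc/c)² = (1×0.114)² = 0.0131;  (-3·δy/y)² = (-3×0.0590)² = 0.0313
δQ/Q = √(0.0444) = 0.211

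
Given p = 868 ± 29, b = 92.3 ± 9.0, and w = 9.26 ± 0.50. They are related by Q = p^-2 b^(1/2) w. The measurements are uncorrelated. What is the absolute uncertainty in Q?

Products/powers → add relative errors in quadrature, weighted by exponent:
  (-2·δp/p)² = (-2×0.0334)² = 0.00446;  (½·δb/b)² = (0.5×0.0975)² = 0.00238;  (1·δw/w)² = (1×0.0540)² = 0.00292
δQ/Q = √(0.00976) = 0.0988
Q = 0.000118, so δQ = 0.0988 × 0.000118 = 1.17e-05.

1.17e-05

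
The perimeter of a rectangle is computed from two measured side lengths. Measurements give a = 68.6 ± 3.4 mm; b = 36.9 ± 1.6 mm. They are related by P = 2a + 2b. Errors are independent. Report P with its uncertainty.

P is a linear combination, so absolute uncertainties add in quadrature:
  (2·δa)² = 46.2;  (2·δb)² = 10.2
δP = √(56.5) = 7.52 mm
P = 211 mm.

211 ± 7.52 mm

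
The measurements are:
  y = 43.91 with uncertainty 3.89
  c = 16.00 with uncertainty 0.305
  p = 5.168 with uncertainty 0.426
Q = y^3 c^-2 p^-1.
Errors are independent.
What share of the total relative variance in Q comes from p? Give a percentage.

(δQ/Q)² = (3·δy/y)² + (-2·δc/c)² + (-1·δp/p)²
  y term: (3×0.0886)² = 0.0706
  c term: (-2×0.0191)² = 0.00145
  p term: (-1×0.0824)² = 0.00679
Total = 0.0789. Share from p = 0.00679/0.0789 = 0.0861.

8.61%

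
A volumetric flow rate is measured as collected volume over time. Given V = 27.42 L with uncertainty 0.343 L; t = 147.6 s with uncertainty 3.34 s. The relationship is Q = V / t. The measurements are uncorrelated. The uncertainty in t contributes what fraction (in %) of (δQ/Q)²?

76.6%

(δQ/Q)² = (1·δV/V)² + (-1·δt/t)²
  V term: (1×0.0125)² = 0.000156
  t term: (-1×0.0226)² = 0.000512
Total = 0.000669. Share from t = 0.000512/0.000669 = 0.766.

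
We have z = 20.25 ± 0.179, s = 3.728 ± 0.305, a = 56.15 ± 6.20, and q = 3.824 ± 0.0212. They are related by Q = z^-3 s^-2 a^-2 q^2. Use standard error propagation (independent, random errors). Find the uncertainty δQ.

Since Q is a product/quotient, work with relative uncertainties:
  (-3·δz/z)² = (-3×0.00884)² = 0.000703;  (-2·δs/s)² = (-2×0.0818)² = 0.0268;  (-2·δa/a)² = (-2×0.110)² = 0.0488;  (2·δq/q)² = (2×0.00554)² = 0.000123
δQ/Q = √(0.0764) = 0.276
Q = 4.019e-08, so δQ = 0.276 × 4.019e-08 = 1.11e-08.

1.11e-08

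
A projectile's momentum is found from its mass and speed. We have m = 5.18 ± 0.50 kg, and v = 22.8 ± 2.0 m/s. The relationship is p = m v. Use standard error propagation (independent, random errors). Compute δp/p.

0.130

Each factor contributes (exponent × relative error)² to (δp/p)²:
  (1·δm/m)² = (1×0.0965)² = 0.00932;  (1·δv/v)² = (1×0.0877)² = 0.00769
δp/p = √(0.0170) = 0.130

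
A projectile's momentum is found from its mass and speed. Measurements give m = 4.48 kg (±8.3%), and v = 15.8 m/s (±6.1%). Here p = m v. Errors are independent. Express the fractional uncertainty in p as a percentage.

10.3%

Each factor contributes (exponent × relative error)² to (δp/p)²:
  (1·δm/m)² = (1×0.0830)² = 0.00689;  (1·δv/v)² = (1×0.0610)² = 0.00372
δp/p = √(0.0106) = 0.103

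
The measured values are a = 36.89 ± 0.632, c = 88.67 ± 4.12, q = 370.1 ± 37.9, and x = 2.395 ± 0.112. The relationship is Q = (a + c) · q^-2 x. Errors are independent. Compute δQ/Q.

Let u = a + c = 125.6. δu = √(δa² + δc²) = √(0.399 + 17.0) = 4.17, so δu/u = 0.0332.
Q is then a monomial in u, q, x:
δQ/Q = √((δu/u)² + (-2·δq/q)² + (1·δx/x)²) = √(0.00110 + 0.0419 + 0.00219) = 0.213

0.213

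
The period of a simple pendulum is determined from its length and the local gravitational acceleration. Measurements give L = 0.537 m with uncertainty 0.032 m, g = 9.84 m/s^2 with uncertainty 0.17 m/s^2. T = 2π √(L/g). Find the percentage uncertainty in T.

Each factor contributes (exponent × relative error)² to (δT/T)²:
  (½·δL/L)² = (0.5×0.0596)² = 0.000888;  (−½·δg/g)² = (-0.5×0.0173)² = 7.46e-05
δT/T = √(0.000962) = 0.0310

3.10%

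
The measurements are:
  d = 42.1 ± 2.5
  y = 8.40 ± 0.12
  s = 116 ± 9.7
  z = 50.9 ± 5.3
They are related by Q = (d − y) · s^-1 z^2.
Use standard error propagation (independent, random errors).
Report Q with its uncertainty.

753 ± 178

Let u = d − y = 33.7. δu = √(δd² + δy²) = √(6.25 + 0.0144) = 2.50, so δu/u = 0.0743.
Q is then a monomial in u, s, z:
δQ/Q = √((δu/u)² + (-1·δs/s)² + (2·δz/z)²) = √(0.00552 + 0.00699 + 0.0434) = 0.236
Q = 753, so δQ = 0.236 × 753 = 178.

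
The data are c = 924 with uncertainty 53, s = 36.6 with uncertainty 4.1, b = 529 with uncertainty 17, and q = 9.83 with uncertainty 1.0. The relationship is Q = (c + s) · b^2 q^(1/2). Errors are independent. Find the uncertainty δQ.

8.34e+07

Let u = c + s = 961. δu = √(δc² + δs²) = √(2810 + 16.8) = 53.2, so δu/u = 0.0553.
Q is then a monomial in u, b, q:
δQ/Q = √((δu/u)² + (2·δb/b)² + (½·δq/q)²) = √(0.00306 + 0.00413 + 0.00259) = 0.0989
Q = 8.43e+08, so δQ = 0.0989 × 8.43e+08 = 8.34e+07.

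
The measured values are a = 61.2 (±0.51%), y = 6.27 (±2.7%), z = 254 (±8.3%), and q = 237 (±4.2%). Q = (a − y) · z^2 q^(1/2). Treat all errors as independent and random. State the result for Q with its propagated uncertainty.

(5.46 ± 0.914) × 10^7

Let u = a − y = 54.9. δu = √(δa² + δy²) = √(0.0974 + 0.0287) = 0.355, so δu/u = 0.00646.
Q is then a monomial in u, z, q:
δQ/Q = √((δu/u)² + (2·δz/z)² + (½·δq/q)²) = √(4.18e-05 + 0.0276 + 0.000441) = 0.167
Q = 5.46e+07, so δQ = 0.167 × 5.46e+07 = 9.14e+06.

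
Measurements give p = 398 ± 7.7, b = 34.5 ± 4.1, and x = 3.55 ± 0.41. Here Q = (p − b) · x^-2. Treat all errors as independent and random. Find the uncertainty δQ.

Let u = p − b = 364. δu = √(δp² + δb²) = √(59.3 + 16.8) = 8.72, so δu/u = 0.0240.
Q is then a monomial in u, x:
δQ/Q = √((δu/u)² + (-2·δx/x)²) = √(0.000576 + 0.0534) = 0.232
Q = 28.8, so δQ = 0.232 × 28.8 = 6.70.

6.70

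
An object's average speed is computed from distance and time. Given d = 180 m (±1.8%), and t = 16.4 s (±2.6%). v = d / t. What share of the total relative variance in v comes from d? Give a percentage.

32.4%

(δv/v)² = (1·δd/d)² + (-1·δt/t)²
  d term: (1×0.0180)² = 0.000324
  t term: (-1×0.0260)² = 0.000676
Total = 0.00100. Share from d = 0.000324/0.00100 = 0.324.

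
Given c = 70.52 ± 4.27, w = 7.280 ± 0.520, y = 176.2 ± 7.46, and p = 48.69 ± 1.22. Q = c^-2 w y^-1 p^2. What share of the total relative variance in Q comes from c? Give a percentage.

(δQ/Q)² = (-2·δc/c)² + (1·δw/w)² + (-1·δy/y)² + (2·δp/p)²
  c term: (-2×0.0606)² = 0.0147
  w term: (1×0.0714)² = 0.00510
  y term: (-1×0.0423)² = 0.00179
  p term: (2×0.0251)² = 0.00251
Total = 0.0241. Share from c = 0.0147/0.0241 = 0.609.

60.9%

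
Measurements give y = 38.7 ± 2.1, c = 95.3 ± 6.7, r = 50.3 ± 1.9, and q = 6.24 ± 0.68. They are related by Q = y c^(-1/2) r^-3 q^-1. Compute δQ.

8.49e-07

Each factor contributes (exponent × relative error)² to (δQ/Q)²:
  (1·δy/y)² = (1×0.0543)² = 0.00294;  (−½·δc/c)² = (-0.5×0.0703)² = 0.00124;  (-3·δr/r)² = (-3×0.0378)² = 0.0128;  (-1·δq/q)² = (-1×0.109)² = 0.0119
δQ/Q = √(0.0289) = 0.170
Q = 4.99e-06, so δQ = 0.170 × 4.99e-06 = 8.49e-07.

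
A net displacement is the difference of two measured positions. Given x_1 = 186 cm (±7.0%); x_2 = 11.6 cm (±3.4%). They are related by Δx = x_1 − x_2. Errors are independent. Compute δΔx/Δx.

For a sum/difference, combine absolute errors in quadrature:
  (δx_1)² = 170;  (δx_2)² = 0.156
δΔx = √(170) = 13.0 cm
Δx = 174 cm, so δΔx/Δx = 13.0/174 = 0.0747.

0.0747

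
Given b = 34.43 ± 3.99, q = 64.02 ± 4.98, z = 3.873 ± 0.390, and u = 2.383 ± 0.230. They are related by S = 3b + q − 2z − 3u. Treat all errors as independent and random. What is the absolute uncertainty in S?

13.0

S is a linear combination, so absolute uncertainties add in quadrature:
  (3·δb)² = 143;  (δq)² = 24.8;  (2·δz)² = 0.608;  (3·δu)² = 0.476
δS = √(169) = 13.0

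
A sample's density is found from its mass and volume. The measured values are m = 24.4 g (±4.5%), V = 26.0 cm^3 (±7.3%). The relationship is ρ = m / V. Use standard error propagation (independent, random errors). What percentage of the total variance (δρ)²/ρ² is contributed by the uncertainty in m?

(δρ/ρ)² = (1·δm/m)² + (-1·δV/V)²
  m term: (1×0.0450)² = 0.00202
  V term: (-1×0.0730)² = 0.00533
Total = 0.00735. Share from m = 0.00202/0.00735 = 0.275.

27.5%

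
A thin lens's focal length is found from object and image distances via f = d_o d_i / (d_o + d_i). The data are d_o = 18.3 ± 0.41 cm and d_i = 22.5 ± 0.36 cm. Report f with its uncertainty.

10.1 ± 0.144 cm

∂f/∂d_o = (d_i/(d_o+d_i))² = 0.304;  ∂f/∂d_i = (d_o/(d_o+d_i))² = 0.201
δf = √((∂f/∂d_o · δd_o)² + (∂f/∂d_i · δd_i)²) = √(0.0155 + 0.00525) = 0.144 cm
f = 10.1 cm.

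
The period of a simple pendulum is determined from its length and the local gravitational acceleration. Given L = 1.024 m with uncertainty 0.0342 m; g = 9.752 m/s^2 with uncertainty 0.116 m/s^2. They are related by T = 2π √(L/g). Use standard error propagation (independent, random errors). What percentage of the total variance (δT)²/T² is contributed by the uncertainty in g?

(δT/T)² = (½·δL/L)² + (−½·δg/g)²
  L term: (0.5×0.0334)² = 0.000279
  g term: (-0.5×0.0119)² = 3.54e-05
Total = 0.000314. Share from g = 3.54e-05/0.000314 = 0.113.

11.3%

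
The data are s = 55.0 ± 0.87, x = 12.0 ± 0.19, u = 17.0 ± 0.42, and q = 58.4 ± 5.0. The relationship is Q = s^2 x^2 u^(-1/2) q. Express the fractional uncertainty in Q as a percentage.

For a monomial Q ∝ s^2, x^2, u^(-1/2), q, fractional errors add in quadrature:
  (2·δs/s)² = (2×0.0158)² = 0.00100;  (2·δx/x)² = (2×0.0158)² = 0.00100;  (−½·δu/u)² = (-0.5×0.0247)² = 0.000153;  (1·δq/q)² = (1×0.0856)² = 0.00733
δQ/Q = √(0.00949) = 0.0974

9.74%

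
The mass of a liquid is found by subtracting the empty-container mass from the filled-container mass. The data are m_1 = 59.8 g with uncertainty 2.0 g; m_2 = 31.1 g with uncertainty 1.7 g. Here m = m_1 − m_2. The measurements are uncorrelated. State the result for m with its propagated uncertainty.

For a sum/difference, combine absolute errors in quadrature:
  (δm_1)² = 4.00;  (δm_2)² = 2.89
δm = √(6.89) = 2.62 g
m = 28.7 g.

28.7 ± 2.62 g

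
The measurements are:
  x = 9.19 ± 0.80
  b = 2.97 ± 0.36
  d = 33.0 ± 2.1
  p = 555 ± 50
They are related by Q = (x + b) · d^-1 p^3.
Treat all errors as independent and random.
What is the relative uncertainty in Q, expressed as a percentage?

28.7%

Let u = x + b = 12.2. δu = √(δx² + δb²) = √(0.640 + 0.130) = 0.877, so δu/u = 0.0721.
Q is then a monomial in u, d, p:
δQ/Q = √((δu/u)² + (-1·δd/d)² + (3·δp/p)²) = √(0.00520 + 0.00405 + 0.0730) = 0.287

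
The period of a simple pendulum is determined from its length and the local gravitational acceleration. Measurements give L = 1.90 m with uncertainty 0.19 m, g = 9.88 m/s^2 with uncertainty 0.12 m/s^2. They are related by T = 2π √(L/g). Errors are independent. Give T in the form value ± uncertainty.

Products/powers → add relative errors in quadrature, weighted by exponent:
  (½·δL/L)² = (0.5×0.100)² = 0.00250;  (−½·δg/g)² = (-0.5×0.0121)² = 3.69e-05
δT/T = √(0.00254) = 0.0504
T = 2.76 s, so δT = 0.0504 × 2.76 = 0.139 s.

2.76 ± 0.139 s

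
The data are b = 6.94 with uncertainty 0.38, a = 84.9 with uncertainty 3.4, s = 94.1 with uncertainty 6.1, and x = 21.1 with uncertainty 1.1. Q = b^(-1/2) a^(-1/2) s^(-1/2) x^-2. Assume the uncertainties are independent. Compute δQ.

1.09e-06

Each factor contributes (exponent × relative error)² to (δQ/Q)²:
  (−½·δb/b)² = (-0.5×0.0548)² = 0.000750;  (−½·δa/a)² = (-0.5×0.0400)² = 0.000401;  (−½·δs/s)² = (-0.5×0.0648)² = 0.00105;  (-2·δx/x)² = (-2×0.0521)² = 0.0109
δQ/Q = √(0.0131) = 0.114
Q = 9.54e-06, so δQ = 0.114 × 9.54e-06 = 1.09e-06.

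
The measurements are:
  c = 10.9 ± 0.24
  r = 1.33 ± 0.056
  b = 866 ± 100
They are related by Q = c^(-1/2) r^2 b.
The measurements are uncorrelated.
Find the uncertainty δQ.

Since Q is a product/quotient, work with relative uncertainties:
  (−½·δc/c)² = (-0.5×0.0220)² = 0.000121;  (2·δr/r)² = (2×0.0421)² = 0.00709;  (1·δb/b)² = (1×0.115)² = 0.0133
δQ/Q = √(0.0205) = 0.143
Q = 464, so δQ = 0.143 × 464 = 66.5.

66.5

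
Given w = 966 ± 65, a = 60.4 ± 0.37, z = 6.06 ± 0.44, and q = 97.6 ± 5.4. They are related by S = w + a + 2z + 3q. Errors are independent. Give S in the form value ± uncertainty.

1330 ± 67.0

S is a linear combination, so absolute uncertainties add in quadrature:
  (δw)² = 4220;  (δa)² = 0.137;  (2·δz)² = 0.774;  (3·δq)² = 262
δS = √(4490) = 67.0
S = 1330.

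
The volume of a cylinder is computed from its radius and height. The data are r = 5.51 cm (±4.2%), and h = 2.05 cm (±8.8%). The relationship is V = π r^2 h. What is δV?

For a monomial V ∝ r^2, h, fractional errors add in quadrature:
  (2·δr/r)² = (2×0.0420)² = 0.00706;  (1·δh/h)² = (1×0.0880)² = 0.00774
δV/V = √(0.0148) = 0.122
V = 196 cm^3, so δV = 0.122 × 196 = 23.8 cm^3.

23.8 cm^3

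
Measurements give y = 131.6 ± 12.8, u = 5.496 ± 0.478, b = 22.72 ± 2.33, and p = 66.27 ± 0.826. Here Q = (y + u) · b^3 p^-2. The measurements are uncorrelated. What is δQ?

Let w = y + u = 137.1. δw = √(δy² + δu²) = √(164 + 0.228) = 12.8, so δw/w = 0.0934.
Q is then a monomial in w, b, p:
δQ/Q = √((δw/w)² + (3·δb/b)² + (-2·δp/p)²) = √(0.00873 + 0.0947 + 0.000621) = 0.322
Q = 366.1, so δQ = 0.322 × 366.1 = 118.

118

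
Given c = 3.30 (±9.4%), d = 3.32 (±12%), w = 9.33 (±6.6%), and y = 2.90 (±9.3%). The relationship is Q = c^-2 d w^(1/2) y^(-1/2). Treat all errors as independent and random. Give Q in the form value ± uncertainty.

Q is a product of powers, so relative uncertainties combine in quadrature:
  (-2·δc/c)² = (-2×0.0940)² = 0.0353;  (1·δd/d)² = (1×0.120)² = 0.0144;  (½·δw/w)² = (0.5×0.0660)² = 0.00109;  (−½·δy/y)² = (-0.5×0.0930)² = 0.00216
δQ/Q = √(0.0530) = 0.230
Q = 0.547, so δQ = 0.230 × 0.547 = 0.126.

0.547 ± 0.126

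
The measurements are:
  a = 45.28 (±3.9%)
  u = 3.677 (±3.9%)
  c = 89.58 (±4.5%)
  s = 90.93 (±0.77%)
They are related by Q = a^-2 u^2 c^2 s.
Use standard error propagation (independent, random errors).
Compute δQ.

Q is a product of powers, so relative uncertainties combine in quadrature:
  (-2·δa/a)² = (-2×0.0390)² = 0.00608;  (2·δu/u)² = (2×0.0390)² = 0.00608;  (2·δc/c)² = (2×0.0450)² = 0.00810;  (1·δs/s)² = (1×0.00770)² = 5.93e-05
δQ/Q = √(0.0203) = 0.143
Q = 4812, so δQ = 0.143 × 4812 = 686.

686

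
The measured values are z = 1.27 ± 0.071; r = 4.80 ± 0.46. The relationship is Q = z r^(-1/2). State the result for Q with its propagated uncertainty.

0.580 ± 0.0427

Each factor contributes (exponent × relative error)² to (δQ/Q)²:
  (1·δz/z)² = (1×0.0559)² = 0.00313;  (−½·δr/r)² = (-0.5×0.0958)² = 0.00230
δQ/Q = √(0.00542) = 0.0736
Q = 0.580, so δQ = 0.0736 × 0.580 = 0.0427.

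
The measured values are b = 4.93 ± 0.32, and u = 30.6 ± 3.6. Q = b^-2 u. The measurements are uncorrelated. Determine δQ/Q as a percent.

Q is a product of powers, so relative uncertainties combine in quadrature:
  (-2·δb/b)² = (-2×0.0649)² = 0.0169;  (1·δu/u)² = (1×0.118)² = 0.0138
δQ/Q = √(0.0307) = 0.175

17.5%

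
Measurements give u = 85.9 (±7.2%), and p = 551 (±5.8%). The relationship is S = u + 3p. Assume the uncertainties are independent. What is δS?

For a sum/difference, combine absolute errors in quadrature:
  (δu)² = 38.3;  (3·δp)² = 9190
δS = √(9230) = 96.1

96.1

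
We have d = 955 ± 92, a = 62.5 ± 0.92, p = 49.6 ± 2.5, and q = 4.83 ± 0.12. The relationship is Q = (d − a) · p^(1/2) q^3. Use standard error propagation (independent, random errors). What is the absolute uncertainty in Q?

Let u = d − a = 892. δu = √(δd² + δa²) = √(8460 + 0.846) = 92.0, so δu/u = 0.103.
Q is then a monomial in u, p, q:
δQ/Q = √((δu/u)² + (½·δp/p)² + (3·δq/q)²) = √(0.0106 + 0.000635 + 0.00556) = 0.130
Q = 7.08e+05, so δQ = 0.130 × 7.08e+05 = 91800.

91800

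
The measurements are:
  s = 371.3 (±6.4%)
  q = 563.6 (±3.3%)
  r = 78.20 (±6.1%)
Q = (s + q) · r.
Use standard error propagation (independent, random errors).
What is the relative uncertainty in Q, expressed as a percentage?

6.90%

Let u = s + q = 934.9. δu = √(δs² + δq²) = √(565 + 346) = 30.2, so δu/u = 0.0323.
Q is then a monomial in u, r:
δQ/Q = √((δu/u)² + (1·δr/r)²) = √(0.00104 + 0.00372) = 0.0690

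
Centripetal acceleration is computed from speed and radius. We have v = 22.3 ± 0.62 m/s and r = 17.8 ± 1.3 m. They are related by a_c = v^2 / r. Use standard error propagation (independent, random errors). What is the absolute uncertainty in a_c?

2.56 m/s^2

Since a_c is a product/quotient, work with relative uncertainties:
  (2·δv/v)² = (2×0.0278)² = 0.00309;  (-1·δr/r)² = (-1×0.0730)² = 0.00533
δa_c/a_c = √(0.00843) = 0.0918
a_c = 27.9 m/s^2, so δa_c = 0.0918 × 27.9 = 2.56 m/s^2.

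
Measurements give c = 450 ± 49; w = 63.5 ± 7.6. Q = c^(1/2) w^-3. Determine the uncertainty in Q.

3.01e-05

Since Q is a product/quotient, work with relative uncertainties:
  (½·δc/c)² = (0.5×0.109)² = 0.00296;  (-3·δw/w)² = (-3×0.120)² = 0.129
δQ/Q = √(0.132) = 0.363
Q = 8.28e-05, so δQ = 0.363 × 8.28e-05 = 3.01e-05.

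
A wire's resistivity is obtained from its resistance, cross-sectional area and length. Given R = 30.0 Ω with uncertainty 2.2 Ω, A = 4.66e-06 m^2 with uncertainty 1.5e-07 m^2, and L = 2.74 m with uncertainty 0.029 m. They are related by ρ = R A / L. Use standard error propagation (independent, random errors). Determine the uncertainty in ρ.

Products/powers → add relative errors in quadrature, weighted by exponent:
  (1·δR/R)² = (1×0.0733)² = 0.00538;  (1·δA/A)² = (1×0.0322)² = 0.00104;  (-1·δL/L)² = (-1×0.0106)² = 0.000112
δρ/ρ = √(0.00653) = 0.0808
ρ = 5.1e-05 Ω·m, so δρ = 0.0808 × 5.1e-05 = 4.12e-06 Ω·m.

4.12e-06 Ω·m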